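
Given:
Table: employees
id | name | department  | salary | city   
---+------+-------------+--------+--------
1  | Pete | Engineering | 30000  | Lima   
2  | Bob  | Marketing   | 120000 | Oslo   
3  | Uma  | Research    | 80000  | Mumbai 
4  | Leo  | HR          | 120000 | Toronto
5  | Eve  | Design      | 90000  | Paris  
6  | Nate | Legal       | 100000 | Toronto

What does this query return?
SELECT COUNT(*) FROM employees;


COUNT(*) counts all rows

6


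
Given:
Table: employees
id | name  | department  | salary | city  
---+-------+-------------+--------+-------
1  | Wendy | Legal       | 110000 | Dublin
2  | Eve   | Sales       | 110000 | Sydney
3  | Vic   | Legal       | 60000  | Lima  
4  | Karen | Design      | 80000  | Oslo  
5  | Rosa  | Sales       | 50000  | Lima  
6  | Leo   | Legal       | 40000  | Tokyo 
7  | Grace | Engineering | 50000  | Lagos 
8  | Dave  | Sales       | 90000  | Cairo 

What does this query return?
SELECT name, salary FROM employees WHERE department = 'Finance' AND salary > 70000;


Filtering: department = 'Finance' AND salary > 70000
Matching: 0 rows

Empty result set (0 rows)


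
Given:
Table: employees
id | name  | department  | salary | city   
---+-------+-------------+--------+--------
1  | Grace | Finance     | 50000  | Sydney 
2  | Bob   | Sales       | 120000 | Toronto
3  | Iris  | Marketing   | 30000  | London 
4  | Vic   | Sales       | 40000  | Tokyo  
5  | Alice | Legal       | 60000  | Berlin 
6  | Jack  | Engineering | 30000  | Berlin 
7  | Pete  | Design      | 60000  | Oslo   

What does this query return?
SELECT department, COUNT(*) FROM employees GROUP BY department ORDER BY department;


Assigning each row to its department group:
  Grace -> Finance
  Bob -> Sales
  Iris -> Marketing
  Vic -> Sales
  Alice -> Legal
  Jack -> Engineering
  Pete -> Design


6 groups:
Design, 1
Engineering, 1
Finance, 1
Legal, 1
Marketing, 1
Sales, 2


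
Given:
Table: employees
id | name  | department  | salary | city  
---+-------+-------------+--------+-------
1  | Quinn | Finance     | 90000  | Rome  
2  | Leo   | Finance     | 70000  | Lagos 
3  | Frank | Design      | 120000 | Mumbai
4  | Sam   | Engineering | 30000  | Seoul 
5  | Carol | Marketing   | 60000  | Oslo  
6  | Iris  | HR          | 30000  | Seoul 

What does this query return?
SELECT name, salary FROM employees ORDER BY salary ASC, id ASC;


Sorting by salary ASC, then id ASC for ties

6 rows:
Sam, 30000
Iris, 30000
Carol, 60000
Leo, 70000
Quinn, 90000
Frank, 120000


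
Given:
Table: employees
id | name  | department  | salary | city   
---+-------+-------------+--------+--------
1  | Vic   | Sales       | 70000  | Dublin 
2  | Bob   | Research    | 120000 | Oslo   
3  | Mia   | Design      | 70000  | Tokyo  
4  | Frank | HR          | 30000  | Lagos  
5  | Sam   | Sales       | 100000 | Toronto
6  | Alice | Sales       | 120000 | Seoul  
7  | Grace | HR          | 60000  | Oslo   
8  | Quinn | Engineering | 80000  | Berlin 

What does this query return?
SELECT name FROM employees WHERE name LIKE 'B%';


LIKE 'B%' matches names starting with 'B'
Matching: 1

1 rows:
Bob


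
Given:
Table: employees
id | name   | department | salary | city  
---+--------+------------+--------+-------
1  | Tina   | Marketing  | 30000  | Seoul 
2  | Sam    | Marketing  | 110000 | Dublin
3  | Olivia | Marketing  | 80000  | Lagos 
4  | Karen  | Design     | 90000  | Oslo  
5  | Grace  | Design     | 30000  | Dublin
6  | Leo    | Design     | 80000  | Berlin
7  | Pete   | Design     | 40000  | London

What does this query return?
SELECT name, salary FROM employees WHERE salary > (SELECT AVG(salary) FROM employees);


Subquery: AVG(salary) = 65714.29
Filtering: salary > 65714.29
  Sam (110000) -> MATCH
  Olivia (80000) -> MATCH
  Karen (90000) -> MATCH
  Leo (80000) -> MATCH


4 rows:
Sam, 110000
Olivia, 80000
Karen, 90000
Leo, 80000


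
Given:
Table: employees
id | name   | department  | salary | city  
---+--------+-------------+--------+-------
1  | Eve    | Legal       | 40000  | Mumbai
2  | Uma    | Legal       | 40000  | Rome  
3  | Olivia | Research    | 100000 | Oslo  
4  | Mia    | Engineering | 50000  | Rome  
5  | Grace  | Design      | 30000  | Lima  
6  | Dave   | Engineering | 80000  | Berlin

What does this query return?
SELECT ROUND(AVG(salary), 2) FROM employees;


SUM(salary) = 340000
COUNT = 6
ROUND(AVG, 2) = ROUND(340000 / 6, 2) = 56666.67

56666.67


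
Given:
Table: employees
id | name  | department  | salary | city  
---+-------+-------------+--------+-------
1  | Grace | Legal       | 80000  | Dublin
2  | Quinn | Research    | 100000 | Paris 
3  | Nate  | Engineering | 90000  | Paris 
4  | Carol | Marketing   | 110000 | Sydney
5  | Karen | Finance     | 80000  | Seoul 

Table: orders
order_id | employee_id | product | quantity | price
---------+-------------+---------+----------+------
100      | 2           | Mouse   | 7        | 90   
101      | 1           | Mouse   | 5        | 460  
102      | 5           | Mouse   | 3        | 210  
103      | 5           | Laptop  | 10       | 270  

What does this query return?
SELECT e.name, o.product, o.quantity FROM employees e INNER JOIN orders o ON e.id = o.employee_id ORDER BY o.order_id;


Joining employees.id = orders.employee_id:
  employee Quinn (id=2) -> order Mouse
  employee Grace (id=1) -> order Mouse
  employee Karen (id=5) -> order Mouse
  employee Karen (id=5) -> order Laptop


4 rows:
Quinn, Mouse, 7
Grace, Mouse, 5
Karen, Mouse, 3
Karen, Laptop, 10


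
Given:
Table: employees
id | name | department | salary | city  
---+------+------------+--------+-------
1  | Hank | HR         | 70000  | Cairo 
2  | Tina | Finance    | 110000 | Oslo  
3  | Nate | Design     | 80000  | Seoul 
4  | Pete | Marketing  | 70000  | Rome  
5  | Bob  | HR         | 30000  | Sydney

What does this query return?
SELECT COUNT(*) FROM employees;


COUNT(*) counts all rows

5


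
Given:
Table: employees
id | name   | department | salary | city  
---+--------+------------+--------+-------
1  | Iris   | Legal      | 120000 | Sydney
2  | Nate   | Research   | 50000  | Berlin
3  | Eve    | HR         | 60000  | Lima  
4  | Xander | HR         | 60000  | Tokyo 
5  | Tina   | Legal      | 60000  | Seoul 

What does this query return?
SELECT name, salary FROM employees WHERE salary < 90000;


Filtering: salary < 90000
Matching: 4 rows

4 rows:
Nate, 50000
Eve, 60000
Xander, 60000
Tina, 60000


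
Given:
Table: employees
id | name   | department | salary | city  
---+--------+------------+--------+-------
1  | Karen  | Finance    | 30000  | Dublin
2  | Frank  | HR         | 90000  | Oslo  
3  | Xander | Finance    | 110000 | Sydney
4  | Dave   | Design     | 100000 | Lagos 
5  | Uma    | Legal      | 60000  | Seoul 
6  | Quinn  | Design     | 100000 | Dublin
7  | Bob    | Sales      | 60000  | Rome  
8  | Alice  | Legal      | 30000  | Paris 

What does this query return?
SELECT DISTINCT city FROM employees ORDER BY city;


All 'city' values (row order): Dublin, Oslo, Sydney, Lagos, Seoul, Dublin, Rome, Paris
Removing duplicates leaves 7 unique value(s).

7 values:
Dublin
Lagos
Oslo
Paris
Rome
Seoul
Sydney


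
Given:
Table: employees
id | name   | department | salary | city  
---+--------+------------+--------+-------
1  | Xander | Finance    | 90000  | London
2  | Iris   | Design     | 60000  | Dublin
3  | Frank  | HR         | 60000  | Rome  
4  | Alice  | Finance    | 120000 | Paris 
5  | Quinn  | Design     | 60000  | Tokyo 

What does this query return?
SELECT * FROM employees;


SELECT * returns all 5 rows with all columns

5 rows:
1, Xander, Finance, 90000, London
2, Iris, Design, 60000, Dublin
3, Frank, HR, 60000, Rome
4, Alice, Finance, 120000, Paris
5, Quinn, Design, 60000, Tokyo


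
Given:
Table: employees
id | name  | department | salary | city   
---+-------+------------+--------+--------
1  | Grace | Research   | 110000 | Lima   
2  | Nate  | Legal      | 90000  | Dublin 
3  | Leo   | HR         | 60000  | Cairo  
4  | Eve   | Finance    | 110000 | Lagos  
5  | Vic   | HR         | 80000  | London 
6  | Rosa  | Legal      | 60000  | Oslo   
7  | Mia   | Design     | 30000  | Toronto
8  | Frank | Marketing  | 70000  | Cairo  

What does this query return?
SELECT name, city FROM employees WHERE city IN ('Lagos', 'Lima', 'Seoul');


Filtering: city IN ('Lagos', 'Lima', 'Seoul')
Matching: 2 rows

2 rows:
Grace, Lima
Eve, Lagos


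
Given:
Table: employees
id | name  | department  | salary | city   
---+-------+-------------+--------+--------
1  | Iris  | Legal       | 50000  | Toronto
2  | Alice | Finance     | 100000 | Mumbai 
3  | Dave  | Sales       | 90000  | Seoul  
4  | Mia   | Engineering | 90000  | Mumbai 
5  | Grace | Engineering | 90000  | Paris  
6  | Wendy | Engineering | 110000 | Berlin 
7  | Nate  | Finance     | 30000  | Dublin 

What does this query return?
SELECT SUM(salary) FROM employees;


SUM(salary) = 50000 + 100000 + 90000 + 90000 + 90000 + 110000 + 30000 = 560000

560000


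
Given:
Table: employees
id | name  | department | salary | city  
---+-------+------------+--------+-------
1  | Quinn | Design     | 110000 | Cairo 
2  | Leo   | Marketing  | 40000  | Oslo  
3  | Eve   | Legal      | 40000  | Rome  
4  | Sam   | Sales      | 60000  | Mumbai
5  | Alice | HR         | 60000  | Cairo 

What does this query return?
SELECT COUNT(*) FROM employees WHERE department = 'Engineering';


Counting rows where department = 'Engineering'


0


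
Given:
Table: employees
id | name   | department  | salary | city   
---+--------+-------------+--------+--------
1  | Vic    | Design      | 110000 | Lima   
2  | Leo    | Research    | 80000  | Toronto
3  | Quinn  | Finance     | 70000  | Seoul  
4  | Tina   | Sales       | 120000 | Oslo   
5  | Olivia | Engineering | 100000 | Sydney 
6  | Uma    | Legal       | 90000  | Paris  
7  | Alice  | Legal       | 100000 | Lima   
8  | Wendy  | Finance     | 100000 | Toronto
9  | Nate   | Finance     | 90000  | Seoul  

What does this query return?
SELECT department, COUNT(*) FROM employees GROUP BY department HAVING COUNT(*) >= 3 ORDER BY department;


Groups with count >= 3:
  Finance: 3 -> PASS
  Design: 1 -> filtered out
  Engineering: 1 -> filtered out
  Legal: 2 -> filtered out
  Research: 1 -> filtered out
  Sales: 1 -> filtered out


1 groups:
Finance, 3


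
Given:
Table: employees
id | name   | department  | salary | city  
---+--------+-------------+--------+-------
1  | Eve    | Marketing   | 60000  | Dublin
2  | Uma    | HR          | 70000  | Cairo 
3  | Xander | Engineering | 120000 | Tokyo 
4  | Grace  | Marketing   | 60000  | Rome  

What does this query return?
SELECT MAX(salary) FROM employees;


Salaries: 60000, 70000, 120000, 60000
MAX = 120000

120000


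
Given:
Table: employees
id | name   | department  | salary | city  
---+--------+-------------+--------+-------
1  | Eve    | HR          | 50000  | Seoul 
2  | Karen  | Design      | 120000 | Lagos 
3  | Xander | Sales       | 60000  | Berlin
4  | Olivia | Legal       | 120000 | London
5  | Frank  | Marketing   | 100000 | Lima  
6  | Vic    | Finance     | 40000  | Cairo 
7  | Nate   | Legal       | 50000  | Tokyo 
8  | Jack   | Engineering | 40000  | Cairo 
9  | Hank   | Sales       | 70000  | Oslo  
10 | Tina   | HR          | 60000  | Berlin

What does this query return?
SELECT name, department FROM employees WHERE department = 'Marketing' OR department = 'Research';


Filtering: department = 'Marketing' OR 'Research'
Matching: 1 rows

1 rows:
Frank, Marketing


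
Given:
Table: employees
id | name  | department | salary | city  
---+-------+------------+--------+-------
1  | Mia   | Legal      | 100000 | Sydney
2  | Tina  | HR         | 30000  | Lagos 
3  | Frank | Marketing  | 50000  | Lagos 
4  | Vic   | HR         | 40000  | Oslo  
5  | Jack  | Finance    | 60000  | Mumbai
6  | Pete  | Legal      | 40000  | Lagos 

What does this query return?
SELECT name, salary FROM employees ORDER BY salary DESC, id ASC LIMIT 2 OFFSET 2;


Sort by salary DESC (id ASC tiebreak), then skip 2 and take 2
Rows 3 through 4

2 rows:
Frank, 50000
Vic, 40000


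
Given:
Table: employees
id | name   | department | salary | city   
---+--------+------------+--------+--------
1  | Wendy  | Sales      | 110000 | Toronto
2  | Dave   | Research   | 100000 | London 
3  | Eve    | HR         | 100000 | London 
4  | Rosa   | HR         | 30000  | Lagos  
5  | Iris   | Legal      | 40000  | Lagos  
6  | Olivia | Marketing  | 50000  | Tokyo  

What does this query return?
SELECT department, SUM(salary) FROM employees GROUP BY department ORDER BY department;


Summing salary within each department:
  HR: 100000 + 30000 = 130000
  Legal: 40000 = 40000
  Marketing: 50000 = 50000
  Research: 100000 = 100000
  Sales: 110000 = 110000


5 groups:
HR, 130000
Legal, 40000
Marketing, 50000
Research, 100000
Sales, 110000


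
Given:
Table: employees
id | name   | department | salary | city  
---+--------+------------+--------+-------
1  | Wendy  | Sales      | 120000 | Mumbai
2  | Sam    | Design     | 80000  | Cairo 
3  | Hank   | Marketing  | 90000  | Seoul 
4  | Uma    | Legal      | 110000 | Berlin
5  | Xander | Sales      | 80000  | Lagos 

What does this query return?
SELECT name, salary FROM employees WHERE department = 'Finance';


Filtering: department = 'Finance'
Matching rows: 0

Empty result set (0 rows)


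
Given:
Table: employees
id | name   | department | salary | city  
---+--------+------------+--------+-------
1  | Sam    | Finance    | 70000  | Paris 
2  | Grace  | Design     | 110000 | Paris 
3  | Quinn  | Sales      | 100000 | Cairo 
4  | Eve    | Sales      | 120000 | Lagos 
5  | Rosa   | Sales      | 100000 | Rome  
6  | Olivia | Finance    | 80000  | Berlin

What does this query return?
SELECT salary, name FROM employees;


Projecting columns: salary, name

6 rows:
70000, Sam
110000, Grace
100000, Quinn
120000, Eve
100000, Rosa
80000, Olivia


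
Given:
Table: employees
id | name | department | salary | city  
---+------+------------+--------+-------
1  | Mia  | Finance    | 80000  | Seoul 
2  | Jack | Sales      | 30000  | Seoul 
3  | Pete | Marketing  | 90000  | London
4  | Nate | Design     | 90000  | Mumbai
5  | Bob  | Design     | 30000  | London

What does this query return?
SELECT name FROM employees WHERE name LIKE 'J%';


LIKE 'J%' matches names starting with 'J'
Matching: 1

1 rows:
Jack


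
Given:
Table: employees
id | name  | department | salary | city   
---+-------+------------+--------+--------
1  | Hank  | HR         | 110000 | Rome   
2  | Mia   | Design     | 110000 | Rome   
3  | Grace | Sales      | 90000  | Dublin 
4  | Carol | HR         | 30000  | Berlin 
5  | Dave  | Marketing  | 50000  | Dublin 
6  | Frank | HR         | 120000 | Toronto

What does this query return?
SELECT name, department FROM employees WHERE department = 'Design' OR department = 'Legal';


Filtering: department = 'Design' OR 'Legal'
Matching: 1 rows

1 rows:
Mia, Design


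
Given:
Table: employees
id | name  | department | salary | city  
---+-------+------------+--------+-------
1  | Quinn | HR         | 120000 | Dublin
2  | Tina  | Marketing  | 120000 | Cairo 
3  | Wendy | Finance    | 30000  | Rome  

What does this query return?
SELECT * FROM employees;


SELECT * returns all 3 rows with all columns

3 rows:
1, Quinn, HR, 120000, Dublin
2, Tina, Marketing, 120000, Cairo
3, Wendy, Finance, 30000, Rome


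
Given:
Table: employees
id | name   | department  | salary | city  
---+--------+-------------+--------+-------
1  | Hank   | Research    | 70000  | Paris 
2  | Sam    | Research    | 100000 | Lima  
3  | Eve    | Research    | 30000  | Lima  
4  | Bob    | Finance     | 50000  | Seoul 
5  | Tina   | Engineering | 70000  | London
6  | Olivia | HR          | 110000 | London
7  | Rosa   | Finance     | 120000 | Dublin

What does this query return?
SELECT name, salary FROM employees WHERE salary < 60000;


Filtering: salary < 60000
Matching: 2 rows

2 rows:
Eve, 30000
Bob, 50000


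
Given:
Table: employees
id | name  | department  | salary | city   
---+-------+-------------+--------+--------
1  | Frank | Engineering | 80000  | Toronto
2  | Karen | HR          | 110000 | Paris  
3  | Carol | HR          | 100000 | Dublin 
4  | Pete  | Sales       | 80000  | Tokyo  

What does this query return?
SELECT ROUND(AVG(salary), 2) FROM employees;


SUM(salary) = 370000
COUNT = 4
ROUND(AVG, 2) = ROUND(370000 / 4, 2) = 92500.0

92500.0


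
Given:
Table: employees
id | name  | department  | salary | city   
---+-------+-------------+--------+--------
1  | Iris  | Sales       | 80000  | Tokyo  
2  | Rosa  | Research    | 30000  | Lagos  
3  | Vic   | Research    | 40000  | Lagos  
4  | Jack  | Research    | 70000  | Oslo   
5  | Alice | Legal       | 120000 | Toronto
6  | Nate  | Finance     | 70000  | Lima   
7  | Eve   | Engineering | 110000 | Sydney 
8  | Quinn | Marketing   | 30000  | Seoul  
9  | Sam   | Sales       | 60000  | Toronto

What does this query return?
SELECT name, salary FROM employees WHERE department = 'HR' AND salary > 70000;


Filtering: department = 'HR' AND salary > 70000
Matching: 0 rows

Empty result set (0 rows)


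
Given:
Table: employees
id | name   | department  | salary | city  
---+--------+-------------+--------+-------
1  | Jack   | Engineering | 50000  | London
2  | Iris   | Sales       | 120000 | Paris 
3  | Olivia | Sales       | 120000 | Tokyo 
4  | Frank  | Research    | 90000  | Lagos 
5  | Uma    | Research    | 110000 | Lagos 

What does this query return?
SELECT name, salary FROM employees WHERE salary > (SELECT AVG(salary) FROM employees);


Subquery: AVG(salary) = 98000.0
Filtering: salary > 98000.0
  Iris (120000) -> MATCH
  Olivia (120000) -> MATCH
  Uma (110000) -> MATCH


3 rows:
Iris, 120000
Olivia, 120000
Uma, 110000


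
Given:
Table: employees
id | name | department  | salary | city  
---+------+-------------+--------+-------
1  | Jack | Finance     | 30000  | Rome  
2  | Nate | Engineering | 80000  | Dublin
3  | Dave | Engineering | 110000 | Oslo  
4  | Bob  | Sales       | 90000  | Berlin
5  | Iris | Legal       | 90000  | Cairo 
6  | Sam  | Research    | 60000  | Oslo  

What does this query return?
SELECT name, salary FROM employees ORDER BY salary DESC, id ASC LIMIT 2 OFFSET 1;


Sort by salary DESC (id ASC tiebreak), then skip 1 and take 2
Rows 2 through 3

2 rows:
Bob, 90000
Iris, 90000


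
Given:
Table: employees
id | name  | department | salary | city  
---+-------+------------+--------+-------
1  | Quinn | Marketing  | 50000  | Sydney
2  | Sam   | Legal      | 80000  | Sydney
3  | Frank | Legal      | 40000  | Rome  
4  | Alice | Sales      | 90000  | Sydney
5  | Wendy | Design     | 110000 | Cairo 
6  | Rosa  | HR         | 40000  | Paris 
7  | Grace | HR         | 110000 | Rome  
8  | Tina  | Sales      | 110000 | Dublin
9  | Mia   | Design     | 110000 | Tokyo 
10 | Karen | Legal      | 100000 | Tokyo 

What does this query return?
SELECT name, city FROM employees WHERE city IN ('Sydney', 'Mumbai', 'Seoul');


Filtering: city IN ('Sydney', 'Mumbai', 'Seoul')
Matching: 3 rows

3 rows:
Quinn, Sydney
Sam, Sydney
Alice, Sydney


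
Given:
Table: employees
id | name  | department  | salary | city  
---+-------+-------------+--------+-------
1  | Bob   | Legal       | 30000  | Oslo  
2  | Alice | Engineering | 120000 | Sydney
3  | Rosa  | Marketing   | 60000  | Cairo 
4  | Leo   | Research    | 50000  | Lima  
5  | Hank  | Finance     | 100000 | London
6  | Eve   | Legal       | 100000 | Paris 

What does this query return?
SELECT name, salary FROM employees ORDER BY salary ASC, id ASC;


Sorting by salary ASC, then id ASC for ties

6 rows:
Bob, 30000
Leo, 50000
Rosa, 60000
Hank, 100000
Eve, 100000
Alice, 120000


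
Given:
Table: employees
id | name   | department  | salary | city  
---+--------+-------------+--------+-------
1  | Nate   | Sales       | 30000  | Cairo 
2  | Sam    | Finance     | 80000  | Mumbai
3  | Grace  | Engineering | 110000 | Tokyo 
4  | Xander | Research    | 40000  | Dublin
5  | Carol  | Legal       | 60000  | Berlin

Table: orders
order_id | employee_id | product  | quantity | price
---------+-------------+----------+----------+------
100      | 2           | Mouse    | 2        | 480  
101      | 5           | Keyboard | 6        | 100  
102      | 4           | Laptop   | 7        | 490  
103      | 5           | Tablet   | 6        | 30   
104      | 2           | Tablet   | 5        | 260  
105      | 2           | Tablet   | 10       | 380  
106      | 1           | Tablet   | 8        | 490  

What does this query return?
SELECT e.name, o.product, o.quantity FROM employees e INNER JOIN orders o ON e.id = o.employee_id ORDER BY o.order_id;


Joining employees.id = orders.employee_id:
  employee Sam (id=2) -> order Mouse
  employee Carol (id=5) -> order Keyboard
  employee Xander (id=4) -> order Laptop
  employee Carol (id=5) -> order Tablet
  employee Sam (id=2) -> order Tablet
  employee Sam (id=2) -> order Tablet
  employee Nate (id=1) -> order Tablet


7 rows:
Sam, Mouse, 2
Carol, Keyboard, 6
Xander, Laptop, 7
Carol, Tablet, 6
Sam, Tablet, 5
Sam, Tablet, 10
Nate, Tablet, 8


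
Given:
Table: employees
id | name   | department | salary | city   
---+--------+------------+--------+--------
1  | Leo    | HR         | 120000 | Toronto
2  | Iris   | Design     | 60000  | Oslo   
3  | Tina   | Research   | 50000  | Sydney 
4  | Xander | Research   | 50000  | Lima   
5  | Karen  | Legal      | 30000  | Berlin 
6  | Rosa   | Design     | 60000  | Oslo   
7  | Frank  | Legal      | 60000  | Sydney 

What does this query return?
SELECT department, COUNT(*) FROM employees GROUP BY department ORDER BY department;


Assigning each row to its department group:
  Leo -> HR
  Iris -> Design
  Tina -> Research
  Xander -> Research
  Karen -> Legal
  Rosa -> Design
  Frank -> Legal


4 groups:
Design, 2
HR, 1
Legal, 2
Research, 2


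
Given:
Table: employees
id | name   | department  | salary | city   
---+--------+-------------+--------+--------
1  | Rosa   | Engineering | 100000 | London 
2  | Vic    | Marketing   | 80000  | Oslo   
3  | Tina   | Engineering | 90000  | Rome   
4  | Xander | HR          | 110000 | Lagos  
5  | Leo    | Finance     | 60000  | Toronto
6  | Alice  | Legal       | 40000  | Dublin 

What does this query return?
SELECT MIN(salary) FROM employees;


Salaries: 100000, 80000, 90000, 110000, 60000, 40000
MIN = 40000

40000


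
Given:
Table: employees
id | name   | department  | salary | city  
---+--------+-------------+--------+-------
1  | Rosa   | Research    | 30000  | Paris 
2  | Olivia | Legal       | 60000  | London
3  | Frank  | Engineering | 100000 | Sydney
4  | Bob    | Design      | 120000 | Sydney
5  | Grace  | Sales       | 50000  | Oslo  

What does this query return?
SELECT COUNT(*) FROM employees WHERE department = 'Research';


Counting rows where department = 'Research'
  Rosa -> MATCH


1


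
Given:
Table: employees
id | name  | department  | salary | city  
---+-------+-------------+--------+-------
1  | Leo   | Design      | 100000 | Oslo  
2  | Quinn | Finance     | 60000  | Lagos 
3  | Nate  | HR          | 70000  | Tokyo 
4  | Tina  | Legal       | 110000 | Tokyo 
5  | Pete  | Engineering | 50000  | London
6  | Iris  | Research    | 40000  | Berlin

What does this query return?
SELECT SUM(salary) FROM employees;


SUM(salary) = 100000 + 60000 + 70000 + 110000 + 50000 + 40000 = 430000

430000


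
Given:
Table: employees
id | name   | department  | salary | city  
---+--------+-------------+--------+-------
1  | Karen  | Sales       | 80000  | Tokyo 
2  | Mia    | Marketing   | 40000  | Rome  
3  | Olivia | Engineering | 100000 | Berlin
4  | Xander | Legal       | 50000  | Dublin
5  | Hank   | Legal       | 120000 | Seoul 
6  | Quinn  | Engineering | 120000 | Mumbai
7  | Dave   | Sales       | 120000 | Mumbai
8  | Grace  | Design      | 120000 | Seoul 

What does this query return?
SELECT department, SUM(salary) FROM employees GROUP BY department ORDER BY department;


Summing salary within each department:
  Design: 120000 = 120000
  Engineering: 100000 + 120000 = 220000
  Legal: 50000 + 120000 = 170000
  Marketing: 40000 = 40000
  Sales: 80000 + 120000 = 200000


5 groups:
Design, 120000
Engineering, 220000
Legal, 170000
Marketing, 40000
Sales, 200000


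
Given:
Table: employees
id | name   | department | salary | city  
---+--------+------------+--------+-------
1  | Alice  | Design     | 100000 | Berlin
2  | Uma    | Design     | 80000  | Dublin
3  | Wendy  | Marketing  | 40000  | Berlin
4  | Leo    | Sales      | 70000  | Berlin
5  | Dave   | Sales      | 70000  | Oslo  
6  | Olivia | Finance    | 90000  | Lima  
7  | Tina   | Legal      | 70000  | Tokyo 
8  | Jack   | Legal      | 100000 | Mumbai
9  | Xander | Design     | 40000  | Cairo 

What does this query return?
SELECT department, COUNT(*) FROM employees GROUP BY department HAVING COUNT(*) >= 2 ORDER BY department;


Groups with count >= 2:
  Design: 3 -> PASS
  Legal: 2 -> PASS
  Sales: 2 -> PASS
  Finance: 1 -> filtered out
  Marketing: 1 -> filtered out


3 groups:
Design, 3
Legal, 2
Sales, 2


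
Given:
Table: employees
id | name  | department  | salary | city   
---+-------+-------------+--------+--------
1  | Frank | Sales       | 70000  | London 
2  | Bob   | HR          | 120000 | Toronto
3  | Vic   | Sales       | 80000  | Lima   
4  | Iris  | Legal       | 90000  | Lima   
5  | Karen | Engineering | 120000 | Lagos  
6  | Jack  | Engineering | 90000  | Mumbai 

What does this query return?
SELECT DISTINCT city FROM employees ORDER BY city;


All 'city' values (row order): London, Toronto, Lima, Lima, Lagos, Mumbai
Removing duplicates leaves 5 unique value(s).

5 values:
Lagos
Lima
London
Mumbai
Toronto


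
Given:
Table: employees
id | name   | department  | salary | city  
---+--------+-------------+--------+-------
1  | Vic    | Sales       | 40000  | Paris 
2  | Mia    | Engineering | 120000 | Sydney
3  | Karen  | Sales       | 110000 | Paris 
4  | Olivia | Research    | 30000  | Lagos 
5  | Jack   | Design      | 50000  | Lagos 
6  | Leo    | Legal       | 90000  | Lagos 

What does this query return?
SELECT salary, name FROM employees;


Projecting columns: salary, name

6 rows:
40000, Vic
120000, Mia
110000, Karen
30000, Olivia
50000, Jack
90000, Leo


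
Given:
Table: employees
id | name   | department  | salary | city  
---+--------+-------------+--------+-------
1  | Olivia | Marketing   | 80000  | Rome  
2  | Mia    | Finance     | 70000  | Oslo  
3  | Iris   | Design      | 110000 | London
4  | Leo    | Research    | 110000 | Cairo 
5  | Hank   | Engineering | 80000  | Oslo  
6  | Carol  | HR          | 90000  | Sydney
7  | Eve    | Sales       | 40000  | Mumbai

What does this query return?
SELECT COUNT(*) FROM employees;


COUNT(*) counts all rows

7


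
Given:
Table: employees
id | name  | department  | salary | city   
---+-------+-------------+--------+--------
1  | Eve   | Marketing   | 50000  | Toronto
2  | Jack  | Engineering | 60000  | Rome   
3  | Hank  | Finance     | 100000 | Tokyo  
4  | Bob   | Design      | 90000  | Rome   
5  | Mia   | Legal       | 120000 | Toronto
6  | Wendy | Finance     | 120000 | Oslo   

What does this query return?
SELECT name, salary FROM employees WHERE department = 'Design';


Filtering: department = 'Design'
Matching rows: 1

1 rows:
Bob, 90000


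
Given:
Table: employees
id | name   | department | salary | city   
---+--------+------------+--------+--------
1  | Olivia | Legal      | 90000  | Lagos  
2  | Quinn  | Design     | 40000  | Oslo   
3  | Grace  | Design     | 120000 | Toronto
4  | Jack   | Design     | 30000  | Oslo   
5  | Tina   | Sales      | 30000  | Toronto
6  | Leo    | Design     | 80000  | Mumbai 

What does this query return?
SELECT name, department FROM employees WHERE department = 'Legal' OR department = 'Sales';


Filtering: department = 'Legal' OR 'Sales'
Matching: 2 rows

2 rows:
Olivia, Legal
Tina, Sales


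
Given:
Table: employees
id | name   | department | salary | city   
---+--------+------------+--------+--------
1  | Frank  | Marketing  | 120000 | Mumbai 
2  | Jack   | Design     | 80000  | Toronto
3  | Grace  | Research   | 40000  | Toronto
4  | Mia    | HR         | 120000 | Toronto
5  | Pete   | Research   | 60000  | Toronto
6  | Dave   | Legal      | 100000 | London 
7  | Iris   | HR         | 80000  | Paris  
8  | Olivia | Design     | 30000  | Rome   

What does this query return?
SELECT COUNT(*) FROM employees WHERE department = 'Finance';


Counting rows where department = 'Finance'


0


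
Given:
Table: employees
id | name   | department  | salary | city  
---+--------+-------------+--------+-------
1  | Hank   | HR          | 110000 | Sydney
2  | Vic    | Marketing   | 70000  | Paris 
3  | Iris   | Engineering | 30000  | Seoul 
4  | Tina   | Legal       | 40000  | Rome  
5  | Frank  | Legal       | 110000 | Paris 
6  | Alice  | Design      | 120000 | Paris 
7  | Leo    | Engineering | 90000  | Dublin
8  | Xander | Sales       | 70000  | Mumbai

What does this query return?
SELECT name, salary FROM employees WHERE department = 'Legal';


Filtering: department = 'Legal'
Matching rows: 2

2 rows:
Tina, 40000
Frank, 110000


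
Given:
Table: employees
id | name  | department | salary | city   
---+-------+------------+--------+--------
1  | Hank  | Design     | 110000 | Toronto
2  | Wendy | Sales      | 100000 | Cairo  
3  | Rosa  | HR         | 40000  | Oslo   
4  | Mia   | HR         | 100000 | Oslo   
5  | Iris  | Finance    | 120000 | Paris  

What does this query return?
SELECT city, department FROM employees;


Projecting columns: city, department

5 rows:
Toronto, Design
Cairo, Sales
Oslo, HR
Oslo, HR
Paris, Finance


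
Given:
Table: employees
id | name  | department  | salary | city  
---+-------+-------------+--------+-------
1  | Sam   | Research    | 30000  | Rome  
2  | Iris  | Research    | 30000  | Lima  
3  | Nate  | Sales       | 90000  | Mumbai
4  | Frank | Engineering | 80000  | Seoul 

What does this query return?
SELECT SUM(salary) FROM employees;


SUM(salary) = 30000 + 30000 + 90000 + 80000 = 230000

230000


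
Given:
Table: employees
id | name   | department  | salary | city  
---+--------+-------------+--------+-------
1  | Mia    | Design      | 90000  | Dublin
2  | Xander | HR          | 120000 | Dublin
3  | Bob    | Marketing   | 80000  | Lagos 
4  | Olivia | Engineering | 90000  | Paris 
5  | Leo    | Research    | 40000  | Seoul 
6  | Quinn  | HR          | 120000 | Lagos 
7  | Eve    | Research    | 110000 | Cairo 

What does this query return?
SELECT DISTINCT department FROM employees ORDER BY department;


All 'department' values (row order): Design, HR, Marketing, Engineering, Research, HR, Research
Removing duplicates leaves 5 unique value(s).

5 values:
Design
Engineering
HR
Marketing
Research


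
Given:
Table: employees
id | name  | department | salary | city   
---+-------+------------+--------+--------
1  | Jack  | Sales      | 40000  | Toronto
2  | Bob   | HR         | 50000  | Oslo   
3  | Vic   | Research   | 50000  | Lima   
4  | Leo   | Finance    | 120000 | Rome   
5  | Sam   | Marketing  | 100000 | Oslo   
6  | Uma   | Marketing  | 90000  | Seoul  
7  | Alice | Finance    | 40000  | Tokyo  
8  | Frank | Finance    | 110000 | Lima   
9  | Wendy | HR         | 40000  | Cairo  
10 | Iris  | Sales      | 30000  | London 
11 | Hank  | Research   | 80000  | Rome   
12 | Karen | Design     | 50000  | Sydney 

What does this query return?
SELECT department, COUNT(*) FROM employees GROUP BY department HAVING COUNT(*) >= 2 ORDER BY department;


Groups with count >= 2:
  Finance: 3 -> PASS
  HR: 2 -> PASS
  Marketing: 2 -> PASS
  Research: 2 -> PASS
  Sales: 2 -> PASS
  Design: 1 -> filtered out


5 groups:
Finance, 3
HR, 2
Marketing, 2
Research, 2
Sales, 2


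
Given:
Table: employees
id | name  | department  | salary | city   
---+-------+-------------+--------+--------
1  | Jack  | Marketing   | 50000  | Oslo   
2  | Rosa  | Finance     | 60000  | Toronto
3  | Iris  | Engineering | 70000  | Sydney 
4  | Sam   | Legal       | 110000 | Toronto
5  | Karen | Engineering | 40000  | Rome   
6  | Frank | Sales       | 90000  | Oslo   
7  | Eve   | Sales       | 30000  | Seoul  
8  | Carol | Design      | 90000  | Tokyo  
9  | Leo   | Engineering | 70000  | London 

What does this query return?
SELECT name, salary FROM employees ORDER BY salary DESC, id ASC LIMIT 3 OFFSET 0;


Sort by salary DESC (id ASC tiebreak), then skip 0 and take 3
Rows 1 through 3

3 rows:
Sam, 110000
Frank, 90000
Carol, 90000


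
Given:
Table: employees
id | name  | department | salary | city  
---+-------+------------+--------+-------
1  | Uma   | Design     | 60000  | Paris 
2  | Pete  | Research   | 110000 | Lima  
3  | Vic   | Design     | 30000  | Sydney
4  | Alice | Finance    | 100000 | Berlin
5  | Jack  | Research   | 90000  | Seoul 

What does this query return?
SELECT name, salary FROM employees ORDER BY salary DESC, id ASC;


Sorting by salary DESC, then id ASC for ties

5 rows:
Pete, 110000
Alice, 100000
Jack, 90000
Uma, 60000
Vic, 30000


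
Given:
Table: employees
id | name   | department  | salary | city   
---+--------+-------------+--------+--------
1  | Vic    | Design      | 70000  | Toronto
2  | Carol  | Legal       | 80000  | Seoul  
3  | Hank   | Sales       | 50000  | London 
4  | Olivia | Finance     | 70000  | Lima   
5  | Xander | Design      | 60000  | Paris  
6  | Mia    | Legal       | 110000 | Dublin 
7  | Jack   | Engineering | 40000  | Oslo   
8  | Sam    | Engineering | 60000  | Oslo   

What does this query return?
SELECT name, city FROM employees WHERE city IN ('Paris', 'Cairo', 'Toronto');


Filtering: city IN ('Paris', 'Cairo', 'Toronto')
Matching: 2 rows

2 rows:
Vic, Toronto
Xander, Paris


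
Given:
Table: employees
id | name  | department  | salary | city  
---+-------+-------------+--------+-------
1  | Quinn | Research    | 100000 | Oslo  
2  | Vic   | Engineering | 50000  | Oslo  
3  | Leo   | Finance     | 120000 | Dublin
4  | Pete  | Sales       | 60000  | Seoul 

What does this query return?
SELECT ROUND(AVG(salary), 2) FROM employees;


SUM(salary) = 330000
COUNT = 4
ROUND(AVG, 2) = ROUND(330000 / 4, 2) = 82500.0

82500.0


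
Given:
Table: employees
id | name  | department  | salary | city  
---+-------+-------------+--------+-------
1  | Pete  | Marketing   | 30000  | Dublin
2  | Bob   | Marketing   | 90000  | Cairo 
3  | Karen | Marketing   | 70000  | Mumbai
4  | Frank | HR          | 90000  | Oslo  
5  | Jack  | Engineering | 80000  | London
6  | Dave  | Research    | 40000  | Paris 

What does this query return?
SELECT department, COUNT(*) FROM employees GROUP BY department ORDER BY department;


Assigning each row to its department group:
  Pete -> Marketing
  Bob -> Marketing
  Karen -> Marketing
  Frank -> HR
  Jack -> Engineering
  Dave -> Research


4 groups:
Engineering, 1
HR, 1
Marketing, 3
Research, 1


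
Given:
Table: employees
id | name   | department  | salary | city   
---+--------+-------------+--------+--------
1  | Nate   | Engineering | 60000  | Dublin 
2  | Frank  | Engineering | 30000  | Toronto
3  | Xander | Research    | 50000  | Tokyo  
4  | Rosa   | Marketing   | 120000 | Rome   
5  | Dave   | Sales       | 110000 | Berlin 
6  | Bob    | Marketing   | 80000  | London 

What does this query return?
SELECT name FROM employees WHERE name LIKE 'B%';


LIKE 'B%' matches names starting with 'B'
Matching: 1

1 rows:
Bob


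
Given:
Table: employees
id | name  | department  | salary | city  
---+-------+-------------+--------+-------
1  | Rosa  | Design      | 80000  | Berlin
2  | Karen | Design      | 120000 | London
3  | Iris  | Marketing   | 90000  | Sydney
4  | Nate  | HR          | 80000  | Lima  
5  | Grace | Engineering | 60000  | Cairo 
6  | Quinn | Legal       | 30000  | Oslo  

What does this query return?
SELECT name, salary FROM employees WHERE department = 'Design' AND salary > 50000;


Filtering: department = 'Design' AND salary > 50000
Matching: 2 rows

2 rows:
Rosa, 80000
Karen, 120000


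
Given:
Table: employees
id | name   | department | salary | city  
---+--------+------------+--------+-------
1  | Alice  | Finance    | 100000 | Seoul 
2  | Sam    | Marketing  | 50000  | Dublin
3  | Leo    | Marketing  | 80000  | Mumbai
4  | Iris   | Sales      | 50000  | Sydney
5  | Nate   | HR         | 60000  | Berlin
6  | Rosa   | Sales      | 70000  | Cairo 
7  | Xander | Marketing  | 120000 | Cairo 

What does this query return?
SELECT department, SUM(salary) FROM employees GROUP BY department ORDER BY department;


Summing salary within each department:
  Finance: 100000 = 100000
  HR: 60000 = 60000
  Marketing: 50000 + 80000 + 120000 = 250000
  Sales: 50000 + 70000 = 120000


4 groups:
Finance, 100000
HR, 60000
Marketing, 250000
Sales, 120000


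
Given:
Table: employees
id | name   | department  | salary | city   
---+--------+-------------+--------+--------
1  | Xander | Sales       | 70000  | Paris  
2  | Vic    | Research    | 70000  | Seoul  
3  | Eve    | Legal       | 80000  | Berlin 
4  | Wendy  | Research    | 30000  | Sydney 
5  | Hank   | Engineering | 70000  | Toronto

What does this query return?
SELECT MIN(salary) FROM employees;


Salaries: 70000, 70000, 80000, 30000, 70000
MIN = 30000

30000


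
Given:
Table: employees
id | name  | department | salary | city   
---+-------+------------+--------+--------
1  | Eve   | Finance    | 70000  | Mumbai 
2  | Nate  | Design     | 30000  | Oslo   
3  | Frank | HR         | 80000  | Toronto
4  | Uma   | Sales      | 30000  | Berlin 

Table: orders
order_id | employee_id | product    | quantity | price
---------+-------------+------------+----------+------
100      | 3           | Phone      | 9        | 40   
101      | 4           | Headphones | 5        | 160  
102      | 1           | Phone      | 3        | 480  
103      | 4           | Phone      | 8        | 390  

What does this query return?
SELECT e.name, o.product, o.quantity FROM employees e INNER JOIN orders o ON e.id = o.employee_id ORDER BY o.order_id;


Joining employees.id = orders.employee_id:
  employee Frank (id=3) -> order Phone
  employee Uma (id=4) -> order Headphones
  employee Eve (id=1) -> order Phone
  employee Uma (id=4) -> order Phone


4 rows:
Frank, Phone, 9
Uma, Headphones, 5
Eve, Phone, 3
Uma, Phone, 8


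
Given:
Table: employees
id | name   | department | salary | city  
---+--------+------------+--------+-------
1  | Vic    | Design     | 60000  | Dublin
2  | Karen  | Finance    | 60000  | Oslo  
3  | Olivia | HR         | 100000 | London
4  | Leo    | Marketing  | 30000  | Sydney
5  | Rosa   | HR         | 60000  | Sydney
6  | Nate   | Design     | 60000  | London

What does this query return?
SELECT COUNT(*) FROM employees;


COUNT(*) counts all rows

6


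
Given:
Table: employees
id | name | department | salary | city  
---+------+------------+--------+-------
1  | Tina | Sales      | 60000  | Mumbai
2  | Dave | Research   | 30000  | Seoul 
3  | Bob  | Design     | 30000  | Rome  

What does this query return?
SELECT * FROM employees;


SELECT * returns all 3 rows with all columns

3 rows:
1, Tina, Sales, 60000, Mumbai
2, Dave, Research, 30000, Seoul
3, Bob, Design, 30000, Rome


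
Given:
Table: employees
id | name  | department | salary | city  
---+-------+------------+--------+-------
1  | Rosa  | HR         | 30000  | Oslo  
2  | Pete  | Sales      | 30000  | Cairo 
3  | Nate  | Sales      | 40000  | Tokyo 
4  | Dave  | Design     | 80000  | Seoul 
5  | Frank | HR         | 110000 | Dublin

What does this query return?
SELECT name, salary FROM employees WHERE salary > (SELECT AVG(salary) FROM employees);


Subquery: AVG(salary) = 58000.0
Filtering: salary > 58000.0
  Dave (80000) -> MATCH
  Frank (110000) -> MATCH


2 rows:
Dave, 80000
Frank, 110000


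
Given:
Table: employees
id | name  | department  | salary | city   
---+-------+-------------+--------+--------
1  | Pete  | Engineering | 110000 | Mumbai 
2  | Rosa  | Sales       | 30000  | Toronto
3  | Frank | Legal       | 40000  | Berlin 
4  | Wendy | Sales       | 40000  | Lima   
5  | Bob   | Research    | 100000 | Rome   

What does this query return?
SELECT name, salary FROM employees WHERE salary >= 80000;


Filtering: salary >= 80000
Matching: 2 rows

2 rows:
Pete, 110000
Bob, 100000
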